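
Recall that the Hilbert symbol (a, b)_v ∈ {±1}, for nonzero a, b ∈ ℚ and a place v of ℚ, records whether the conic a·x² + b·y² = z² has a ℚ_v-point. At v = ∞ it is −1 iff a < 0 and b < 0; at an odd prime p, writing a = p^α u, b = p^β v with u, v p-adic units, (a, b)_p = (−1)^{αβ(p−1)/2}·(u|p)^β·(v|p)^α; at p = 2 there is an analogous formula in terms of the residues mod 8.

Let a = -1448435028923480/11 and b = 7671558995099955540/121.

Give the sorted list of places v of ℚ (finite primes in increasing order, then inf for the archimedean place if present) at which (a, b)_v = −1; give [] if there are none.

Mod squares: a ≡ -65288667730, b ≡ 5385965. Check v ∈ {∞, 2, 3, 5, 11, 13, 19, 29, 41, 43, 47}.
v=43: a=43^1·(≡22), b=43^1·(≡22) mod 43; (22|43)=-1, (22|43)=-1; (−1)^{1·1·21}·(-1)^1·(-1)^1 = -1.
v=19: a=19^3·(≡3), b=19^6·(≡7) mod 19; (3|19)=-1, (7|19)=+1; (−1)^{3·6·9}·(-1)^6·(+1)^3 = +1.
v=13: a=13^3·(≡1), b=13^1·(≡2) mod 13; (1|13)=+1, (2|13)=-1; (−1)^{3·1·6}·(+1)^1·(-1)^3 = -1.
v=11: a=11^-1·(≡7), b=11^-2·(≡2) mod 11; (7|11)=-1, (2|11)=-1; (−1)^{-1·-2·5}·(-1)^-2·(-1)^-1 = -1.
v=47: a=47^1·(≡16), b=47^1·(≡24) mod 47; (16|47)=+1, (24|47)=+1; (−1)^{1·1·23}·(+1)^1·(+1)^1 = -1.
v=5: a=5^1·(≡4), b=5^1·(≡3) mod 5; (4|5)=+1, (3|5)=-1; (−1)^{1·1·2}·(+1)^1·(-1)^1 = -1.
v=41: a=41^1·(≡13), b=41^1·(≡16) mod 41; (13|41)=-1, (16|41)=+1; (−1)^{1·1·20}·(-1)^1·(+1)^1 = -1.
v=29: a=29^1·(≡28), b=29^2·(≡8) mod 29; (28|29)=+1, (8|29)=-1; (−1)^{1·2·14}·(+1)^2·(-1)^1 = -1.
v=∞: -65288667730 < 0 and 5385965 > 0  ⇒  (a,b)_∞ = +1.
v=2: v_2(a)=3, v_2(b)=2; units ≡ 7, 5 (mod 8); ε·ε+αω+βω = 1·0+3·1+2·0 ≡ 1  ⇒  (a,b)_2 = -1.
v=3: a=3^0·(≡2), b=3^2·(≡2) mod 3; (2|3)=-1, (2|3)=-1; (−1)^{0·2·1}·(-1)^2·(-1)^0 = +1.
|Ram(-65288667730, 5385965)| = 8, even; anisotropic at {2, 5, 11, 13, 29, 41, 43, 47}.

[2, 5, 11, 13, 29, 41, 43, 47]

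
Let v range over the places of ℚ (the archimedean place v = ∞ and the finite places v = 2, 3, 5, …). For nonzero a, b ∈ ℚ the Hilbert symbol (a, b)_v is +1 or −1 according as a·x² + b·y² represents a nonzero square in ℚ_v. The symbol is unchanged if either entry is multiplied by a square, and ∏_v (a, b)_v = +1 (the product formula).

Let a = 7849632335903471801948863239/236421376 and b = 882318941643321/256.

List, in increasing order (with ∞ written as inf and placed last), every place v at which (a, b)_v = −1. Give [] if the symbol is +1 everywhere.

(a, b) ≡ (238119, 1729) mod (ℚ^×)²; places V = {2, 3, 7, 13, 17, 19, 23, 29, 31, ∞}.
(a,b)_∞: sgn(238119)=+, sgn(1729)=+, so +1.
(a,b)_31: α=-4, u≡28; β=0, v≡23 (mod 31); (28|31)=+1, (23|31)=-1; sign (−1)^0·+1^0·-1^-4 = +1.
(a,b)_17: α=3, u≡2; β=2, v≡6 (mod 17); (2|17)=+1, (6|17)=-1; sign (−1)^0·+1^2·-1^3 = -1.
(a,b)_29: α=3, u≡1; β=2, v≡21 (mod 29); (1|29)=+1, (21|29)=-1; sign (−1)^0·+1^2·-1^3 = -1.
(a,b)_2: α=-8, β=-8; u≡7, v≡1 (mod 8); ε(u)ε(v)=1·0, αω(v)=-8·0, βω(u)=-8·0; sum ≡ 0  ⇒  +1.
(a,b)_23: α=3, u≡2; β=2, v≡16 (mod 23); (2|23)=+1, (16|23)=+1; sign (−1)^0·+1^2·+1^3 = +1.
(a,b)_13: α=2, u≡5; β=1, v≡12 (mod 13); (5|13)=-1, (12|13)=+1; sign (−1)^0·-1^1·+1^2 = -1.
(a,b)_19: α=2, u≡11; β=1, v≡10 (mod 19); (11|19)=+1, (10|19)=-1; sign (−1)^0·+1^1·-1^2 = +1.
(a,b)_7: α=9, u≡1; β=3, v≡2 (mod 7); (1|7)=+1, (2|7)=+1; sign (−1)^1·+1^3·+1^9 = -1.
(a,b)_3: α=7, u≡2; β=4, v≡1 (mod 3); (2|3)=-1, (1|3)=+1; sign (−1)^0·-1^4·+1^7 = +1.
|Ram(238119, 1729)| = 4, even; anisotropic at {7, 13, 17, 29}.

[7, 13, 17, 29]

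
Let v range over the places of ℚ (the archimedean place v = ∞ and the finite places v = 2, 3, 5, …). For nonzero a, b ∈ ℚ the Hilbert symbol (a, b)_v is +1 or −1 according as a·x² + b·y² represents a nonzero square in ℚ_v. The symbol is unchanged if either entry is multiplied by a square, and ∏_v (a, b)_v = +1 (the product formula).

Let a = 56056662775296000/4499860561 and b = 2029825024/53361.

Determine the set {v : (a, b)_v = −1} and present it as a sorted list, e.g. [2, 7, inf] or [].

(a, b) ≡ (1615, 19) mod (ℚ^×)²; places V = {2, 3, 5, 7, 11, 17, 19, 37, ∞}.
(a,b)_7: α=-4, u≡3; β=-2, v≡6 (mod 7); (3|7)=-1, (6|7)=-1; sign (−1)^0·-1^-2·-1^-4 = +1.
(a,b)_∞: sgn(1615)=+, sgn(19)=+, so +1.
(a,b)_17: α=3, u≡6; β=2, v≡1 (mod 17); (6|17)=-1, (1|17)=+1; sign (−1)^0·-1^2·+1^3 = +1.
(a,b)_37: α=-4, u≡29; β=0, v≡20 (mod 37); (29|37)=-1, (20|37)=-1; sign (−1)^0·-1^0·-1^-4 = +1.
(a,b)_19: α=5, u≡4; β=3, v≡16 (mod 19); (4|19)=+1, (16|19)=+1; sign (−1)^1·+1^3·+1^5 = -1.
(a,b)_11: α=0, u≡9; β=-2, v≡7 (mod 11); (9|11)=+1, (7|11)=-1; sign (−1)^0·+1^-2·-1^0 = +1.
(a,b)_3: α=2, u≡1; β=-2, v≡1 (mod 3); (1|3)=+1, (1|3)=+1; sign (−1)^0·+1^-2·+1^2 = +1.
(a,b)_5: α=3, u≡3; β=0, v≡4 (mod 5); (3|5)=-1, (4|5)=+1; sign (−1)^0·-1^0·+1^3 = +1.
(a,b)_2: α=12, β=10; u≡7, v≡3 (mod 8); ε(u)ε(v)=1·1, αω(v)=12·1, βω(u)=10·0; sum ≡ 1  ⇒  -1.
Ram(1615, 19) = {2, 19}; no ℚ_2-point on the conic.

[2, 19]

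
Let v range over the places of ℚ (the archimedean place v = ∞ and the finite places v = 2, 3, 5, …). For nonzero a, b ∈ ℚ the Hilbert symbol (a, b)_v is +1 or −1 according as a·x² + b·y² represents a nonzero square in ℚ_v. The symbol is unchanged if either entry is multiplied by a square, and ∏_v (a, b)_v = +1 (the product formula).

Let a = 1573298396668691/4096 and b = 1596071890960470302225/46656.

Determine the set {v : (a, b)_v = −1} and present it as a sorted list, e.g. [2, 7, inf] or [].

[11, 17]

(a, b) ≡ (19499, 2849) mod (ℚ^×)²; places V = {2, 3, 5, 7, 11, 17, 31, 37, ∞}.
(a,b)_11: α=2, u≡8; β=3, v≡2 (mod 11); (8|11)=-1, (2|11)=-1; sign (−1)^0·-1^3·-1^2 = -1.
(a,b)_37: α=1, u≡34; β=1, v≡36 (mod 37); (34|37)=+1, (36|37)=+1; sign (−1)^0·+1^1·+1^1 = +1.
(a,b)_∞: sgn(19499)=+, sgn(2849)=+, so +1.
(a,b)_5: α=0, u≡1; β=2, v≡4 (mod 5); (1|5)=+1, (4|5)=+1; sign (−1)^0·+1^2·+1^0 = +1.
(a,b)_31: α=3, u≡16; β=4, v≡9 (mod 31); (16|31)=+1, (9|31)=+1; sign (−1)^0·+1^4·+1^3 = +1.
(a,b)_17: α=3, u≡2; β=4, v≡3 (mod 17); (2|17)=+1, (3|17)=-1; sign (−1)^0·+1^4·-1^3 = -1.
(a,b)_7: α=4, u≡4; β=5, v≡2 (mod 7); (4|7)=+1, (2|7)=+1; sign (−1)^0·+1^5·+1^4 = +1.
(a,b)_3: α=0, u≡2; β=-6, v≡2 (mod 3); (2|3)=-1, (2|3)=-1; sign (−1)^0·-1^-6·-1^0 = +1.
(a,b)_2: α=-12, β=-6; u≡3, v≡1 (mod 8); ε(u)ε(v)=1·0, αω(v)=-12·0, βω(u)=-6·1; sum ≡ 0  ⇒  +1.
|Ram(19499, 2849)| = 2, even; anisotropic at {11, 17}.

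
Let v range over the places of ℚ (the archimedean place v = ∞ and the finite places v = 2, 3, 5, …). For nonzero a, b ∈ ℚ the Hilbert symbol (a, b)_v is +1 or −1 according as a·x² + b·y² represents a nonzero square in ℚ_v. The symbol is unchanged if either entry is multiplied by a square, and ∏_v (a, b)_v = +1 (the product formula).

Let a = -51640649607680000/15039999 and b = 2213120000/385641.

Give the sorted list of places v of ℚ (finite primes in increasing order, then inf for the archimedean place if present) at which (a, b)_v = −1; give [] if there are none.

[3, 13, 17, 19]

(a, b) ≡ (-663, 3458) mod (ℚ^×)²; places V = {2, 3, 5, 7, 13, 17, 19, 23, 37, ∞}.
(a,b)_2: α=12, β=11; u≡1, v≡1 (mod 8); ε(u)ε(v)=0·0, αω(v)=12·0, βω(u)=11·0; sum ≡ 0  ⇒  +1.
(a,b)_7: α=4, u≡1; β=1, v≡4 (mod 7); (1|7)=+1, (4|7)=+1; sign (−1)^0·+1^1·+1^4 = +1.
(a,b)_17: α=1, u≡5; β=0, v≡11 (mod 17); (5|17)=-1, (11|17)=-1; sign (−1)^0·-1^0·-1^1 = -1.
(a,b)_∞: sgn(-663)=−, sgn(3458)=+, so +1.
(a,b)_5: α=4, u≡3; β=4, v≡2 (mod 5); (3|5)=-1, (2|5)=-1; sign (−1)^0·-1^4·-1^4 = +1.
(a,b)_19: α=2, u≡2; β=1, v≡16 (mod 19); (2|19)=-1, (16|19)=+1; sign (−1)^0·-1^1·+1^2 = -1.
(a,b)_3: α=-7, u≡1; β=-6, v≡2 (mod 3); (1|3)=+1, (2|3)=-1; sign (−1)^0·+1^-6·-1^-7 = -1.
(a,b)_13: α=-1, u≡3; β=1, v≡11 (mod 13); (3|13)=+1, (11|13)=-1; sign (−1)^0·+1^1·-1^-1 = -1.
(a,b)_37: α=2, u≡7; β=0, v≡22 (mod 37); (7|37)=+1, (22|37)=-1; sign (−1)^0·+1^0·-1^2 = +1.
(a,b)_23: α=-2, u≡2; β=-2, v≡1 (mod 23); (2|23)=+1, (1|23)=+1; sign (−1)^0·+1^-2·+1^-2 = +1.
(-663, 3458 / ℚ) ramifies at {3, 13, 17, 19}: a division algebra.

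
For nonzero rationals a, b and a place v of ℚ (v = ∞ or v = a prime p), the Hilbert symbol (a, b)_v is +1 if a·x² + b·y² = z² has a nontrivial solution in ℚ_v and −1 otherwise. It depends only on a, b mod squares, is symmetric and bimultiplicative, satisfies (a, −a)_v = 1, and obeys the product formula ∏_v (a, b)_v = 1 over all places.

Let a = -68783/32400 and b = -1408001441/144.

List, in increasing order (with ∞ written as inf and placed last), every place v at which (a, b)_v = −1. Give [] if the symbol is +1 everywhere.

(a, b) ≡ (-407, -2849) mod (ℚ^×)²; places V = {2, 3, 5, 7, 11, 13, 19, 37, ∞}.
(a,b)_∞: sgn(-407)=−, sgn(-2849)=−, so -1.
(a,b)_37: α=1, u≡10; β=3, v≡21 (mod 37); (10|37)=+1, (21|37)=+1; sign (−1)^0·+1^3·+1^1 = +1.
(a,b)_13: α=2, u≡12; β=0, v≡11 (mod 13); (12|13)=+1, (11|13)=-1; sign (−1)^0·+1^0·-1^2 = +1.
(a,b)_11: α=1, u≡10; β=1, v≡5 (mod 11); (10|11)=-1, (5|11)=+1; sign (−1)^1·-1^1·+1^1 = +1.
(a,b)_5: α=-2, u≡2; β=0, v≡1 (mod 5); (2|5)=-1, (1|5)=+1; sign (−1)^0·-1^0·+1^-2 = +1.
(a,b)_7: α=0, u≡5; β=1, v≡3 (mod 7); (5|7)=-1, (3|7)=-1; sign (−1)^0·-1^1·-1^0 = -1.
(a,b)_19: α=0, u≡7; β=2, v≡7 (mod 19); (7|19)=+1, (7|19)=+1; sign (−1)^0·+1^2·+1^0 = +1.
(a,b)_2: α=-4, β=-4; u≡1, v≡7 (mod 8); ε(u)ε(v)=0·1, αω(v)=-4·0, βω(u)=-4·0; sum ≡ 0  ⇒  +1.
(a,b)_3: α=-4, u≡1; β=-2, v≡1 (mod 3); (1|3)=+1, (1|3)=+1; sign (−1)^0·+1^-2·+1^-4 = +1.
|Ram(-407, -2849)| = 2, even; anisotropic at {7, ∞}.

[7, inf]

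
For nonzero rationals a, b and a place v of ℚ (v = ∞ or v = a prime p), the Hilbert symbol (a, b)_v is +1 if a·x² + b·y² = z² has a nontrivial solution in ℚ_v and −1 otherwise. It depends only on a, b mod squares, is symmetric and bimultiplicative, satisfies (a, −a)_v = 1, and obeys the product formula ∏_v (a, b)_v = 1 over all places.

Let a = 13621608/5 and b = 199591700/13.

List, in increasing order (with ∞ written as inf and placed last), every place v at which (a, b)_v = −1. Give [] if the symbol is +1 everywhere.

(a, b) ≡ (4290, 1001) mod (ℚ^×)²; places V = {2, 3, 5, 7, 11, 13, 23, ∞}.
(a,b)_11: α=1, u≡5; β=1, v≡1 (mod 11); (5|11)=+1, (1|11)=+1; sign (−1)^1·+1^1·+1^1 = -1.
(a,b)_23: α=0, u≡13; β=2, v≡13 (mod 23); (13|23)=+1, (13|23)=+1; sign (−1)^0·+1^2·+1^0 = +1.
(a,b)_3: α=5, u≡2; β=0, v≡2 (mod 3); (2|3)=-1, (2|3)=-1; sign (−1)^0·-1^0·-1^5 = -1.
(a,b)_2: α=3, β=2; u≡1, v≡1 (mod 8); ε(u)ε(v)=0·0, αω(v)=3·0, βω(u)=2·0; sum ≡ 0  ⇒  +1.
(a,b)_7: α=2, u≡3; β=3, v≡3 (mod 7); (3|7)=-1, (3|7)=-1; sign (−1)^0·-1^3·-1^2 = -1.
(a,b)_∞: sgn(4290)=+, sgn(1001)=+, so +1.
(a,b)_13: α=1, u≡11; β=-1, v≡9 (mod 13); (11|13)=-1, (9|13)=+1; sign (−1)^0·-1^-1·+1^1 = -1.
(a,b)_5: α=-1, u≡3; β=2, v≡1 (mod 5); (3|5)=-1, (1|5)=+1; sign (−1)^0·-1^2·+1^-1 = +1.
|Ram(4290, 1001)| = 4, even; anisotropic at {3, 7, 11, 13}.

[3, 7, 11, 13]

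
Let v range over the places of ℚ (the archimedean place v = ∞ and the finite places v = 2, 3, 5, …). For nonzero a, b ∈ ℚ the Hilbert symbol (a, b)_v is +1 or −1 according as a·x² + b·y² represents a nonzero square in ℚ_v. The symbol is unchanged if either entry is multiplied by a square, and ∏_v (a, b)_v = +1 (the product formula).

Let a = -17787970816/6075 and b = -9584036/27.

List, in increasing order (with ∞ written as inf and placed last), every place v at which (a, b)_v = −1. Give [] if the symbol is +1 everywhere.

(a, b) ≡ (-247863, -8547) mod (ℚ^×)²; places V = {2, 3, 5, 7, 11, 29, 37, ∞}.
(a,b)_5: α=-2, u≡3; β=0, v≡2 (mod 5); (3|5)=-1, (2|5)=-1; sign (−1)^0·-1^0·-1^-2 = +1.
(a,b)_3: α=-5, u≡2; β=-3, v≡1 (mod 3); (2|3)=-1, (1|3)=+1; sign (−1)^1·-1^-3·+1^-5 = +1.
(a,b)_37: α=1, u≡13; β=1, v≡25 (mod 37); (13|37)=-1, (25|37)=+1; sign (−1)^0·-1^1·+1^1 = -1.
(a,b)_∞: sgn(-247863)=−, sgn(-8547)=−, so -1.
(a,b)_7: α=1, u≡4; β=1, v≡4 (mod 7); (4|7)=+1, (4|7)=+1; sign (−1)^1·+1^1·+1^1 = -1.
(a,b)_2: α=8, β=2; u≡1, v≡5 (mod 8); ε(u)ε(v)=0·0, αω(v)=8·1, βω(u)=2·0; sum ≡ 0  ⇒  +1.
(a,b)_11: α=1, u≡10; β=1, v≡9 (mod 11); (10|11)=-1, (9|11)=+1; sign (−1)^1·-1^1·+1^1 = +1.
(a,b)_29: α=3, u≡17; β=2, v≡14 (mod 29); (17|29)=-1, (14|29)=-1; sign (−1)^0·-1^2·-1^3 = -1.
(-247863, -8547 / ℚ) ramifies at {7, 29, 37, ∞}: a division algebra.

[7, 29, 37, inf]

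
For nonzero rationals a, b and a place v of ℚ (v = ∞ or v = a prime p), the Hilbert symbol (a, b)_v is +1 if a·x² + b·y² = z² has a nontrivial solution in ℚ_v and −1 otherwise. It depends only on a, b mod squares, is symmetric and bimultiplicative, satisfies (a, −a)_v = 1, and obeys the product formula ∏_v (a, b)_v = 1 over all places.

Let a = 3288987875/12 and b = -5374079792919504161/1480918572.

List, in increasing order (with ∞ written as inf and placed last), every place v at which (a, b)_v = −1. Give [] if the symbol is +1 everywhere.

(a, b) ≡ (140505, -627) mod (ℚ^×)²; places V = {2, 3, 5, 7, 11, 17, 19, 23, 29, 53, ∞}.
(a,b)_5: α=3, u≡4; β=0, v≡2 (mod 5); (4|5)=+1, (2|5)=-1; sign (−1)^0·+1^0·-1^3 = -1.
(a,b)_23: α=0, u≡15; β=-4, v≡7 (mod 23); (15|23)=-1, (7|23)=-1; sign (−1)^0·-1^-4·-1^0 = +1.
(a,b)_29: α=1, u≡17; β=2, v≡12 (mod 29); (17|29)=-1, (12|29)=-1; sign (−1)^0·-1^2·-1^1 = -1.
(a,b)_17: α=1, u≡14; β=4, v≡8 (mod 17); (14|17)=-1, (8|17)=+1; sign (−1)^0·-1^4·+1^1 = +1.
(a,b)_19: α=1, u≡17; β=5, v≡4 (mod 19); (17|19)=+1, (4|19)=+1; sign (−1)^1·+1^5·+1^1 = -1.
(a,b)_3: α=-1, u≡2; β=-3, v≡1 (mod 3); (2|3)=-1, (1|3)=+1; sign (−1)^1·-1^-3·+1^-1 = +1.
(a,b)_11: α=0, u≡8; β=1, v≡4 (mod 11); (8|11)=-1, (4|11)=+1; sign (−1)^0·-1^1·+1^0 = -1.
(a,b)_2: α=-2, β=-2; u≡1, v≡5 (mod 8); ε(u)ε(v)=0·0, αω(v)=-2·1, βω(u)=-2·0; sum ≡ 0  ⇒  +1.
(a,b)_7: α=0, u≡1; β=-2, v≡5 (mod 7); (1|7)=+1, (5|7)=-1; sign (−1)^0·+1^-2·-1^0 = +1.
(a,b)_∞: sgn(140505)=+, sgn(-627)=−, so +1.
(a,b)_53: α=2, u≡22; β=2, v≡44 (mod 53); (22|53)=-1, (44|53)=+1; sign (−1)^0·-1^2·+1^2 = +1.
(140505, -627 / ℚ) ramifies at {5, 11, 19, 29}: a division algebra.

[5, 11, 19, 29]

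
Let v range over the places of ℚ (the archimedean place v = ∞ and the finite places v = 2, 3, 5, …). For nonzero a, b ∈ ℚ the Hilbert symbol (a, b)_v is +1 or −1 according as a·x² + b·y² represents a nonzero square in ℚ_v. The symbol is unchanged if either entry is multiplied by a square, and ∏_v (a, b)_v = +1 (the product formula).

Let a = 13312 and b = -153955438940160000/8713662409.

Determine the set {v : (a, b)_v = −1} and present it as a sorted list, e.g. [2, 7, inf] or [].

[2, 11]

Mod squares: a ≡ 13, b ≡ -66. Check v ∈ {∞, 2, 3, 5, 11, 13, 17, 19, 43}.
v=17: a=17^0·(≡1), b=17^-6·(≡4) mod 17; (1|17)=+1, (4|17)=+1; (−1)^{0·-6·8}·(+1)^-6·(+1)^0 = +1.
v=11: a=11^0·(≡2), b=11^1·(≡5) mod 11; (2|11)=-1, (5|11)=+1; (−1)^{0·1·5}·(-1)^1·(+1)^0 = -1.
v=3: a=3^0·(≡1), b=3^7·(≡2) mod 3; (1|3)=+1, (2|3)=-1; (−1)^{0·7·1}·(+1)^7·(-1)^0 = +1.
v=19: a=19^0·(≡12), b=19^-2·(≡15) mod 19; (12|19)=-1, (15|19)=-1; (−1)^{0·-2·9}·(-1)^-2·(-1)^0 = +1.
v=5: a=5^0·(≡2), b=5^4·(≡1) mod 5; (2|5)=-1, (1|5)=+1; (−1)^{0·4·2}·(-1)^4·(+1)^0 = +1.
v=2: v_2(a)=10, v_2(b)=15; units ≡ 5, 7 (mod 8); ε·ε+αω+βω = 0·1+10·0+15·1 ≡ 1  ⇒  (a,b)_2 = -1.
v=13: a=13^1·(≡10), b=13^2·(≡4) mod 13; (10|13)=+1, (4|13)=+1; (−1)^{1·2·6}·(+1)^2·(+1)^1 = +1.
v=43: a=43^0·(≡25), b=43^2·(≡5) mod 43; (25|43)=+1, (5|43)=-1; (−1)^{0·2·21}·(+1)^2·(-1)^0 = +1.
v=∞: 13 > 0 and -66 < 0  ⇒  (a,b)_∞ = +1.
(13, -66 / ℚ) ramifies at {2, 11}: a division algebra.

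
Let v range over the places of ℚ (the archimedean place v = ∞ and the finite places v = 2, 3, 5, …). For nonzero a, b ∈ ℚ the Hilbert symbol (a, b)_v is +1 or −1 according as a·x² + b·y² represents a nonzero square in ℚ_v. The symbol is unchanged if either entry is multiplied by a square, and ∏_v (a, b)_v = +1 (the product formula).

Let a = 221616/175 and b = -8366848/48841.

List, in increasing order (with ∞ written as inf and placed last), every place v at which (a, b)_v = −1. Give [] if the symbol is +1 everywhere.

[7, 29]

Mod squares: a ≡ 133, b ≡ -667. Check v ∈ {∞, 2, 3, 5, 7, 13, 17, 19, 23, 29}.
v=∞: 133 > 0 and -667 < 0  ⇒  (a,b)_∞ = +1.
v=2: v_2(a)=4, v_2(b)=8; units ≡ 5, 5 (mod 8); ε·ε+αω+βω = 0·0+4·1+8·1 ≡ 0  ⇒  (a,b)_2 = +1.
v=19: a=19^1·(≡9), b=19^0·(≡1) mod 19; (9|19)=+1, (1|19)=+1; (−1)^{1·0·9}·(+1)^0·(+1)^1 = +1.
v=3: a=3^6·(≡1), b=3^0·(≡2) mod 3; (1|3)=+1, (2|3)=-1; (−1)^{6·0·1}·(+1)^0·(-1)^6 = +1.
v=17: a=17^0·(≡11), b=17^-2·(≡9) mod 17; (11|17)=-1, (9|17)=+1; (−1)^{0·-2·8}·(-1)^-2·(+1)^0 = +1.
v=13: a=13^0·(≡3), b=13^-2·(≡10) mod 13; (3|13)=+1, (10|13)=+1; (−1)^{0·-2·6}·(+1)^-2·(+1)^0 = +1.
v=23: a=23^0·(≡9), b=23^1·(≡7) mod 23; (9|23)=+1, (7|23)=-1; (−1)^{0·1·11}·(+1)^1·(-1)^0 = +1.
v=5: a=5^-2·(≡3), b=5^0·(≡2) mod 5; (3|5)=-1, (2|5)=-1; (−1)^{-2·0·2}·(-1)^0·(-1)^-2 = +1.
v=29: a=29^0·(≡27), b=29^1·(≡25) mod 29; (27|29)=-1, (25|29)=+1; (−1)^{0·1·14}·(-1)^1·(+1)^0 = -1.
v=7: a=7^-1·(≡6), b=7^2·(≡3) mod 7; (6|7)=-1, (3|7)=-1; (−1)^{-1·2·3}·(-1)^2·(-1)^-1 = -1.
(133, -667 / ℚ) ramifies at {7, 29}: a division algebra.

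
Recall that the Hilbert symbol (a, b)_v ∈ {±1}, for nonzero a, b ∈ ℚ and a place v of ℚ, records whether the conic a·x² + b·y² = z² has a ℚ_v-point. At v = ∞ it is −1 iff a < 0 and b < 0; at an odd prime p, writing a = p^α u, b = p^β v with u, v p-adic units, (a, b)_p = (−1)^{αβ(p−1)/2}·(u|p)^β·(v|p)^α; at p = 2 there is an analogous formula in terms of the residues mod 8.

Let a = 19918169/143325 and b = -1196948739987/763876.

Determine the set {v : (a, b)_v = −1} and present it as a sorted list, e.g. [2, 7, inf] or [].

[13, 17, 31, 41]

Mod squares: a ≡ 533, b ≡ -6503707. Check v ∈ {∞, 2, 3, 5, 7, 11, 13, 17, 19, 23, 31, 41, 43}.
v=23: a=23^0·(≡16), b=23^-2·(≡3) mod 23; (16|23)=+1, (3|23)=+1; (−1)^{0·-2·11}·(+1)^-2·(+1)^0 = +1.
v=2: v_2(a)=0, v_2(b)=-2; units ≡ 5, 5 (mod 8); ε·ε+αω+βω = 0·0+0·1+-2·1 ≡ 0  ⇒  (a,b)_2 = +1.
v=19: a=19^0·(≡4), b=19^-2·(≡12) mod 19; (4|19)=+1, (12|19)=-1; (−1)^{0·-2·9}·(+1)^-2·(-1)^0 = +1.
v=17: a=17^2·(≡7), b=17^1·(≡7) mod 17; (7|17)=-1, (7|17)=-1; (−1)^{2·1·8}·(-1)^1·(-1)^2 = -1.
v=∞: 533 > 0 and -6503707 < 0  ⇒  (a,b)_∞ = +1.
v=5: a=5^-2·(≡3), b=5^0·(≡3) mod 5; (3|5)=-1, (3|5)=-1; (−1)^{-2·0·2}·(-1)^0·(-1)^-2 = +1.
v=31: a=31^0·(≡17), b=31^1·(≡24) mod 31; (17|31)=-1, (24|31)=-1; (−1)^{0·1·15}·(-1)^1·(-1)^0 = -1.
v=7: a=7^-2·(≡2), b=7^1·(≡1) mod 7; (2|7)=+1, (1|7)=+1; (−1)^{-2·1·3}·(+1)^1·(+1)^-2 = +1.
v=41: a=41^3·(≡11), b=41^1·(≡5) mod 41; (11|41)=-1, (5|41)=+1; (−1)^{3·1·20}·(-1)^1·(+1)^3 = -1.
v=3: a=3^-2·(≡2), b=3^2·(≡2) mod 3; (2|3)=-1, (2|3)=-1; (−1)^{-2·2·1}·(-1)^2·(-1)^-2 = +1.
v=43: a=43^0·(≡16), b=43^1·(≡10) mod 43; (16|43)=+1, (10|43)=+1; (−1)^{0·1·21}·(+1)^1·(+1)^0 = +1.
v=13: a=13^-1·(≡11), b=13^2·(≡5) mod 13; (11|13)=-1, (5|13)=-1; (−1)^{-1·2·6}·(-1)^2·(-1)^-1 = -1.
v=11: a=11^0·(≡3), b=11^2·(≡10) mod 11; (3|11)=+1, (10|11)=-1; (−1)^{0·2·5}·(+1)^2·(-1)^0 = +1.
|Ram(533, -6503707)| = 4, even; anisotropic at {13, 17, 31, 41}.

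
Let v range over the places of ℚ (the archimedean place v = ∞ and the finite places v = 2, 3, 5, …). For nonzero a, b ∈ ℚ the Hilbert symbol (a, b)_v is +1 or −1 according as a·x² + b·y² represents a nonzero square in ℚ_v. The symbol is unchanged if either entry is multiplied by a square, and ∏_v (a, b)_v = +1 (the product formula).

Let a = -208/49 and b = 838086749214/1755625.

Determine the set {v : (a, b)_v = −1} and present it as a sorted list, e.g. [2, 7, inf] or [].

[3, 13]

(a, b) ≡ (-13, 277134) mod (ℚ^×)²; places V = {2, 3, 5, 7, 11, 13, 17, 19, 37, 47, 53, ∞}.
(a,b)_3: α=0, u≡2; β=1, v≡2 (mod 3); (2|3)=-1, (2|3)=-1; sign (−1)^0·-1^1·-1^0 = -1.
(a,b)_47: α=0, u≡37; β=2, v≡26 (mod 47); (37|47)=+1, (26|47)=-1; sign (−1)^0·+1^2·-1^0 = +1.
(a,b)_19: α=0, u≡7; β=1, v≡14 (mod 19); (7|19)=+1, (14|19)=-1; sign (−1)^0·+1^1·-1^0 = +1.
(a,b)_17: α=0, u≡2; β=1, v≡9 (mod 17); (2|17)=+1, (9|17)=+1; sign (−1)^0·+1^1·+1^0 = +1.
(a,b)_7: α=-2, u≡2; β=0, v≡2 (mod 7); (2|7)=+1, (2|7)=+1; sign (−1)^0·+1^0·+1^-2 = +1.
(a,b)_13: α=1, u≡1; β=1, v≡8 (mod 13); (1|13)=+1, (8|13)=-1; sign (−1)^0·+1^1·-1^1 = -1.
(a,b)_∞: sgn(-13)=−, sgn(277134)=+, so +1.
(a,b)_5: α=0, u≡3; β=-4, v≡1 (mod 5); (3|5)=-1, (1|5)=+1; sign (−1)^0·-1^-4·+1^0 = +1.
(a,b)_11: α=0, u≡9; β=1, v≡5 (mod 11); (9|11)=+1, (5|11)=+1; sign (−1)^0·+1^1·+1^0 = +1.
(a,b)_2: α=4, β=1; u≡3, v≡7 (mod 8); ε(u)ε(v)=1·1, αω(v)=4·0, βω(u)=1·1; sum ≡ 0  ⇒  +1.
(a,b)_53: α=0, u≡52; β=-2, v≡8 (mod 53); (52|53)=+1, (8|53)=-1; sign (−1)^0·+1^-2·-1^0 = +1.
(a,b)_37: α=0, u≡32; β=2, v≡21 (mod 37); (32|37)=-1, (21|37)=+1; sign (−1)^0·-1^2·+1^0 = +1.
Ram(-13, 277134) = {3, 13}; no ℚ_3-point on the conic.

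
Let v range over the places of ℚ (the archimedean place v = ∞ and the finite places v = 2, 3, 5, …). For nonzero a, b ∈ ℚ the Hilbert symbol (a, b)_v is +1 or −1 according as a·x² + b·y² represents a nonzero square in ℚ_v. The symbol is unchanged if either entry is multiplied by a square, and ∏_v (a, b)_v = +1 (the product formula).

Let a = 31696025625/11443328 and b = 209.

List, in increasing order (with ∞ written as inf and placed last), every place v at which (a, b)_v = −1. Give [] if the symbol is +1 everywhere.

[3, 43]

Mod squares: a ≡ 258, b ≡ 209. Check v ∈ {∞, 2, 3, 5, 11, 13, 19, 23, 43}.
v=23: a=23^-2·(≡7), b=23^0·(≡2) mod 23; (7|23)=-1, (2|23)=+1; (−1)^{-2·0·11}·(-1)^0·(+1)^-2 = +1.
v=5: a=5^4·(≡2), b=5^0·(≡4) mod 5; (2|5)=-1, (4|5)=+1; (−1)^{4·0·2}·(-1)^0·(+1)^4 = +1.
v=∞: 258 > 0 and 209 > 0  ⇒  (a,b)_∞ = +1.
v=11: a=11^2·(≡4), b=11^1·(≡8) mod 11; (4|11)=+1, (8|11)=-1; (−1)^{2·1·5}·(+1)^1·(-1)^2 = +1.
v=19: a=19^2·(≡6), b=19^1·(≡11) mod 19; (6|19)=+1, (11|19)=+1; (−1)^{2·1·9}·(+1)^1·(+1)^2 = +1.
v=2: v_2(a)=-7, v_2(b)=0; units ≡ 1, 1 (mod 8); ε·ε+αω+βω = 0·0+-7·0+0·0 ≡ 0  ⇒  (a,b)_2 = +1.
v=3: a=3^3·(≡2), b=3^0·(≡2) mod 3; (2|3)=-1, (2|3)=-1; (−1)^{3·0·1}·(-1)^0·(-1)^3 = -1.
v=43: a=43^1·(≡1), b=43^0·(≡37) mod 43; (1|43)=+1, (37|43)=-1; (−1)^{1·0·21}·(+1)^0·(-1)^1 = -1.
v=13: a=13^-2·(≡7), b=13^0·(≡1) mod 13; (7|13)=-1, (1|13)=+1; (−1)^{-2·0·6}·(-1)^0·(+1)^-2 = +1.
(258, 209 / ℚ) ramifies at {3, 43}: a division algebra.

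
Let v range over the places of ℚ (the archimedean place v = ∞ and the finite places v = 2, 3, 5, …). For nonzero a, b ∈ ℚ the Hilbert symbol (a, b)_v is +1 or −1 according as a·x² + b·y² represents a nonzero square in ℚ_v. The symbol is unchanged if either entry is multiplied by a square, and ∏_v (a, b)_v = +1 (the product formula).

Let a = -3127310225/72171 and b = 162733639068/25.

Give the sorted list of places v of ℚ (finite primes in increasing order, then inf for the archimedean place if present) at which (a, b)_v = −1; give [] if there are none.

[7, 11, 13, 17, 19, 31]

Mod squares: a ≡ -1431859, b ≡ 37358503. Check v ∈ {∞, 2, 3, 5, 7, 11, 13, 17, 19, 31, 41}.
v=11: a=11^-1·(≡1), b=11^2·(≡6) mod 11; (1|11)=+1, (6|11)=-1; (−1)^{-1·2·5}·(+1)^2·(-1)^-1 = -1.
v=5: a=5^2·(≡1), b=5^-2·(≡3) mod 5; (1|5)=+1, (3|5)=-1; (−1)^{2·-2·2}·(+1)^-2·(-1)^2 = +1.
v=2: v_2(a)=0, v_2(b)=2; units ≡ 5, 7 (mod 8); ε·ε+αω+βω = 0·1+0·0+2·1 ≡ 0  ⇒  (a,b)_2 = +1.
v=7: a=7^0·(≡3), b=7^1·(≡5) mod 7; (3|7)=-1, (5|7)=-1; (−1)^{0·1·3}·(-1)^1·(-1)^0 = -1.
v=13: a=13^1·(≡11), b=13^1·(≡10) mod 13; (11|13)=-1, (10|13)=+1; (−1)^{1·1·6}·(-1)^1·(+1)^1 = -1.
v=∞: -1431859 < 0 and 37358503 > 0  ⇒  (a,b)_∞ = +1.
v=17: a=17^1·(≡1), b=17^1·(≡10) mod 17; (1|17)=+1, (10|17)=-1; (−1)^{1·1·8}·(+1)^1·(-1)^1 = -1.
v=19: a=19^1·(≡8), b=19^1·(≡12) mod 19; (8|19)=-1, (12|19)=-1; (−1)^{1·1·9}·(-1)^1·(-1)^1 = -1.
v=41: a=41^0·(≡33), b=41^1·(≡16) mod 41; (33|41)=+1, (16|41)=+1; (−1)^{0·1·20}·(+1)^1·(+1)^0 = +1.
v=3: a=3^-8·(≡2), b=3^2·(≡1) mod 3; (2|3)=-1, (1|3)=+1; (−1)^{-8·2·1}·(-1)^2·(+1)^-8 = +1.
v=31: a=31^3·(≡28), b=31^1·(≡1) mod 31; (28|31)=+1, (1|31)=+1; (−1)^{3·1·15}·(+1)^1·(+1)^3 = -1.
(-1431859, 37358503 / ℚ) ramifies at {7, 11, 13, 17, 19, 31}: a division algebra.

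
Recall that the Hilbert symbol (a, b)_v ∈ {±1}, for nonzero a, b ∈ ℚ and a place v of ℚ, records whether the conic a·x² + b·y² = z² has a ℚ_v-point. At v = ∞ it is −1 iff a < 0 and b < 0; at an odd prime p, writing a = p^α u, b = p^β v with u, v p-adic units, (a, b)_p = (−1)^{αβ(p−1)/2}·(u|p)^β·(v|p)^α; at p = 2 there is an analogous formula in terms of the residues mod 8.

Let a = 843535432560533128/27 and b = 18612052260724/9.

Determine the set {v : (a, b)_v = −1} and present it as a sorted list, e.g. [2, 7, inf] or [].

(a, b) ≡ (4262934, 9061) mod (ℚ^×)²; places V = {2, 3, 13, 17, 31, 41, 43, ∞}.
(a,b)_43: α=3, u≡31; β=2, v≡14 (mod 43); (31|43)=+1, (14|43)=+1; sign (−1)^0·+1^2·+1^3 = +1.
(a,b)_∞: sgn(4262934)=+, sgn(9061)=+, so +1.
(a,b)_41: α=1, u≡8; β=1, v≡40 (mod 41); (8|41)=+1, (40|41)=+1; sign (−1)^0·+1^1·+1^1 = +1.
(a,b)_13: α=1, u≡5; β=1, v≡7 (mod 13); (5|13)=-1, (7|13)=-1; sign (−1)^0·-1^1·-1^1 = +1.
(a,b)_31: α=3, u≡21; β=2, v≡25 (mod 31); (21|31)=-1, (25|31)=+1; sign (−1)^0·-1^2·+1^3 = +1.
(a,b)_17: α=4, u≡11; β=3, v≡6 (mod 17); (11|17)=-1, (6|17)=-1; sign (−1)^0·-1^3·-1^4 = -1.
(a,b)_2: α=3, β=2; u≡3, v≡5 (mod 8); ε(u)ε(v)=1·0, αω(v)=3·1, βω(u)=2·1; sum ≡ 1  ⇒  -1.
(a,b)_3: α=-3, u≡1; β=-2, v≡1 (mod 3); (1|3)=+1, (1|3)=+1; sign (−1)^0·+1^-2·+1^-3 = +1.
Ram(4262934, 9061) = {2, 17}; no ℚ_2-point on the conic.

[2, 17]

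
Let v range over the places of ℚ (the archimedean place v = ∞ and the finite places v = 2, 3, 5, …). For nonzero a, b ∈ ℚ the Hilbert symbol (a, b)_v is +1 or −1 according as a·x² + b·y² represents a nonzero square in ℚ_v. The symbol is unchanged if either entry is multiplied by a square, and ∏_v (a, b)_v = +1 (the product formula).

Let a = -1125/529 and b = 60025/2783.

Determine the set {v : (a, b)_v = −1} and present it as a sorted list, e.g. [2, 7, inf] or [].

[2, 5]

(a, b) ≡ (-5, 23) mod (ℚ^×)²; places V = {2, 3, 5, 7, 11, 23, ∞}.
(a,b)_23: α=-2, u≡2; β=-1, v≡3 (mod 23); (2|23)=+1, (3|23)=+1; sign (−1)^0·+1^-1·+1^-2 = +1.
(a,b)_2: α=0, β=0; u≡3, v≡7 (mod 8); ε(u)ε(v)=1·1, αω(v)=0·0, βω(u)=0·1; sum ≡ 1  ⇒  -1.
(a,b)_3: α=2, u≡1; β=0, v≡2 (mod 3); (1|3)=+1, (2|3)=-1; sign (−1)^0·+1^0·-1^2 = +1.
(a,b)_∞: sgn(-5)=−, sgn(23)=+, so +1.
(a,b)_11: α=0, u≡8; β=-2, v≡9 (mod 11); (8|11)=-1, (9|11)=+1; sign (−1)^0·-1^-2·+1^0 = +1.
(a,b)_5: α=3, u≡4; β=2, v≡2 (mod 5); (4|5)=+1, (2|5)=-1; sign (−1)^0·+1^2·-1^3 = -1.
(a,b)_7: α=0, u≡4; β=4, v≡1 (mod 7); (4|7)=+1, (1|7)=+1; sign (−1)^0·+1^4·+1^0 = +1.
Ram(-5, 23) = {2, 5}; no ℚ_2-point on the conic.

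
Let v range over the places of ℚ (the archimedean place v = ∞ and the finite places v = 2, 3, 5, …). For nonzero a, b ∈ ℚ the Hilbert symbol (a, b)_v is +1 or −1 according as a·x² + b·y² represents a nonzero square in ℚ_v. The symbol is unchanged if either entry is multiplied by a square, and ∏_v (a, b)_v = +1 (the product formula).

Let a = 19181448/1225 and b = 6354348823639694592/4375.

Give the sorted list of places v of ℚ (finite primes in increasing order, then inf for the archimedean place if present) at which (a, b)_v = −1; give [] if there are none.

[2, 3, 7, 11, 13, 23]

(a, b) ≡ (6578, 182091) mod (ℚ^×)²; places V = {2, 3, 5, 7, 11, 13, 23, 29, ∞}.
(a,b)_5: α=-2, u≡2; β=-4, v≡1 (mod 5); (2|5)=-1, (1|5)=+1; sign (−1)^0·-1^-4·+1^-2 = +1.
(a,b)_23: α=1, u≡7; β=3, v≡10 (mod 23); (7|23)=-1, (10|23)=-1; sign (−1)^1·-1^3·-1^1 = -1.
(a,b)_13: α=1, u≡3; β=3, v≡8 (mod 13); (3|13)=+1, (8|13)=-1; sign (−1)^0·+1^3·-1^1 = -1.
(a,b)_29: α=0, u≡1; β=1, v≡21 (mod 29); (1|29)=+1, (21|29)=-1; sign (−1)^0·+1^1·-1^0 = +1.
(a,b)_2: α=3, β=8; u≡1, v≡3 (mod 8); ε(u)ε(v)=0·1, αω(v)=3·1, βω(u)=8·0; sum ≡ 1  ⇒  -1.
(a,b)_∞: sgn(6578)=+, sgn(182091)=+, so +1.
(a,b)_7: α=-2, u≡5; β=-1, v≡4 (mod 7); (5|7)=-1, (4|7)=+1; sign (−1)^0·-1^-1·+1^-2 = -1.
(a,b)_3: α=6, u≡2; β=7, v≡1 (mod 3); (2|3)=-1, (1|3)=+1; sign (−1)^0·-1^7·+1^6 = -1.
(a,b)_11: α=1, u≡1; β=4, v≡2 (mod 11); (1|11)=+1, (2|11)=-1; sign (−1)^0·+1^4·-1^1 = -1.
(6578, 182091 / ℚ) ramifies at {2, 3, 7, 11, 13, 23}: a division algebra.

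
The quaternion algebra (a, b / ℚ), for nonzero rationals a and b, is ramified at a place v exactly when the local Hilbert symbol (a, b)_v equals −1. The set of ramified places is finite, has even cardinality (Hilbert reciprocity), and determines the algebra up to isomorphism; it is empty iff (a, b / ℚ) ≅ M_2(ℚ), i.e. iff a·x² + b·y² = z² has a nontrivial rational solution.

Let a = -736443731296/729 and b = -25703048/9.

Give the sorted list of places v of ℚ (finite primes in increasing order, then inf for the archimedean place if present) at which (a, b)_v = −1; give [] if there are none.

(a, b) ≡ (-3094, -131138) mod (ℚ^×)²; places V = {2, 3, 7, 13, 17, 19, 29, ∞}.
(a,b)_13: α=1, u≡3; β=0, v≡5 (mod 13); (3|13)=+1, (5|13)=-1; sign (−1)^0·+1^0·-1^1 = -1.
(a,b)_3: α=-6, u≡2; β=-2, v≡1 (mod 3); (2|3)=-1, (1|3)=+1; sign (−1)^0·-1^-2·+1^-6 = +1.
(a,b)_2: α=5, β=3; u≡5, v≡7 (mod 8); ε(u)ε(v)=0·1, αω(v)=5·0, βω(u)=3·1; sum ≡ 1  ⇒  -1.
(a,b)_29: α=2, u≡22; β=1, v≡21 (mod 29); (22|29)=+1, (21|29)=-1; sign (−1)^0·+1^1·-1^2 = +1.
(a,b)_19: α=2, u≡8; β=1, v≡3 (mod 19); (8|19)=-1, (3|19)=-1; sign (−1)^0·-1^1·-1^2 = -1.
(a,b)_7: α=3, u≡6; β=3, v≡3 (mod 7); (6|7)=-1, (3|7)=-1; sign (−1)^1·-1^3·-1^3 = -1.
(a,b)_∞: sgn(-3094)=−, sgn(-131138)=−, so -1.
(a,b)_17: α=1, u≡10; β=1, v≡4 (mod 17); (10|17)=-1, (4|17)=+1; sign (−1)^0·-1^1·+1^1 = -1.
Ram(-3094, -131138) = {2, 7, 13, 17, 19, ∞}; no ℚ_2-point on the conic.

[2, 7, 13, 17, 19, inf]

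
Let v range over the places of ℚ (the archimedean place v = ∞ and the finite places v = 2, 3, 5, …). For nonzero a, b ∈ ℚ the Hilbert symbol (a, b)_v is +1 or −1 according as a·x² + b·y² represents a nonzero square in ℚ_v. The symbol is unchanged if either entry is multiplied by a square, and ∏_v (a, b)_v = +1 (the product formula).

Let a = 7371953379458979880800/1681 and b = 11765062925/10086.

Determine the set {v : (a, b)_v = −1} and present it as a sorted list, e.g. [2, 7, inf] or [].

[3, 7]

Mod squares: a ≡ 44022, b ≡ 476238. Check v ∈ {∞, 2, 3, 5, 7, 11, 17, 23, 29, 41}.
v=29: a=29^3·(≡26), b=29^1·(≡18) mod 29; (26|29)=-1, (18|29)=-1; (−1)^{3·1·14}·(-1)^1·(-1)^3 = +1.
v=7: a=7^6·(≡6), b=7^3·(≡1) mod 7; (6|7)=-1, (1|7)=+1; (−1)^{6·3·3}·(-1)^3·(+1)^6 = -1.
v=2: v_2(a)=5, v_2(b)=-1; units ≡ 3, 7 (mod 8); ε·ε+αω+βω = 1·1+5·0+-1·1 ≡ 0  ⇒  (a,b)_2 = +1.
v=∞: 44022 > 0 and 476238 > 0  ⇒  (a,b)_∞ = +1.
v=3: a=3^1·(≡1), b=3^-1·(≡1) mod 3; (1|3)=+1, (1|3)=+1; (−1)^{1·-1·1}·(+1)^-1·(+1)^1 = -1.
v=11: a=11^5·(≡9), b=11^2·(≡1) mod 11; (9|11)=+1, (1|11)=+1; (−1)^{5·2·5}·(+1)^2·(+1)^5 = +1.
v=23: a=23^1·(≡22), b=23^1·(≡3) mod 23; (22|23)=-1, (3|23)=+1; (−1)^{1·1·11}·(-1)^1·(+1)^1 = +1.
v=41: a=41^-2·(≡6), b=41^-2·(≡36) mod 41; (6|41)=-1, (36|41)=+1; (−1)^{-2·-2·20}·(-1)^-2·(+1)^-2 = +1.
v=5: a=5^2·(≡2), b=5^2·(≡2) mod 5; (2|5)=-1, (2|5)=-1; (−1)^{2·2·2}·(-1)^2·(-1)^2 = +1.
v=17: a=17^2·(≡15), b=17^1·(≡1) mod 17; (15|17)=+1, (1|17)=+1; (−1)^{2·1·8}·(+1)^1·(+1)^2 = +1.
(44022, 476238 / ℚ) ramifies at {3, 7}: a division algebra.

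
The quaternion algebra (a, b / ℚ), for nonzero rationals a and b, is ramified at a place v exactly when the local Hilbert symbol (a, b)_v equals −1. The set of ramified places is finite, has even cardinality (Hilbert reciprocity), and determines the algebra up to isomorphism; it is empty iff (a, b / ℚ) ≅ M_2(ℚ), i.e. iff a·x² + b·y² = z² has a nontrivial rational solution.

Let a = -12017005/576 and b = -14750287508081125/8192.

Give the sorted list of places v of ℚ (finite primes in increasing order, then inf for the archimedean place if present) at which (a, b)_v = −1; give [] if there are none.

(a, b) ≡ (-5005, -10010) mod (ℚ^×)²; places V = {2, 3, 5, 7, 11, 13, ∞}.
(a,b)_∞: sgn(-5005)=−, sgn(-10010)=−, so -1.
(a,b)_5: α=1, u≡4; β=3, v≡3 (mod 5); (4|5)=+1, (3|5)=-1; sign (−1)^0·+1^3·-1^1 = -1.
(a,b)_11: α=1, u≡8; β=3, v≡1 (mod 11); (8|11)=-1, (1|11)=+1; sign (−1)^1·-1^3·+1^1 = +1.
(a,b)_7: α=5, u≡3; β=9, v≡3 (mod 7); (3|7)=-1, (3|7)=-1; sign (−1)^1·-1^9·-1^5 = -1.
(a,b)_13: α=1, u≡8; β=3, v≡9 (mod 13); (8|13)=-1, (9|13)=+1; sign (−1)^0·-1^3·+1^1 = -1.
(a,b)_3: α=-2, u≡2; β=0, v≡1 (mod 3); (2|3)=-1, (1|3)=+1; sign (−1)^0·-1^0·+1^-2 = +1.
(a,b)_2: α=-6, β=-13; u≡3, v≡3 (mod 8); ε(u)ε(v)=1·1, αω(v)=-6·1, βω(u)=-13·1; sum ≡ 0  ⇒  +1.
Ram(-5005, -10010) = {5, 7, 13, ∞}; no ℚ_5-point on the conic.

[5, 7, 13, inf]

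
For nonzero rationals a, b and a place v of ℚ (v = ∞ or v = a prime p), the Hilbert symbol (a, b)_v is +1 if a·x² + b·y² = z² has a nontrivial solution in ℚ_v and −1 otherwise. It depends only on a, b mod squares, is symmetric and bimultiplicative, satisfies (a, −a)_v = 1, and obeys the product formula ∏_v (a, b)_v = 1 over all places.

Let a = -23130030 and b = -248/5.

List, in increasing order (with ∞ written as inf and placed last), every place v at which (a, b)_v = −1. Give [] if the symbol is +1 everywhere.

(a, b) ≡ (-23130030, -310) mod (ℚ^×)²; places V = {2, 3, 5, 7, 11, 17, 19, 31, ∞}.
(a,b)_31: α=1, u≡9; β=1, v≡17 (mod 31); (9|31)=+1, (17|31)=-1; sign (−1)^1·+1^1·-1^1 = +1.
(a,b)_2: α=1, β=3; u≡1, v≡5 (mod 8); ε(u)ε(v)=0·0, αω(v)=1·1, βω(u)=3·0; sum ≡ 1  ⇒  -1.
(a,b)_11: α=1, u≡8; β=0, v≡1 (mod 11); (8|11)=-1, (1|11)=+1; sign (−1)^0·-1^0·+1^1 = +1.
(a,b)_7: α=1, u≡4; β=0, v≡5 (mod 7); (4|7)=+1, (5|7)=-1; sign (−1)^0·+1^0·-1^1 = -1.
(a,b)_5: α=1, u≡4; β=-1, v≡2 (mod 5); (4|5)=+1, (2|5)=-1; sign (−1)^0·+1^-1·-1^1 = -1.
(a,b)_17: α=1, u≡5; β=0, v≡15 (mod 17); (5|17)=-1, (15|17)=+1; sign (−1)^0·-1^0·+1^1 = +1.
(a,b)_3: α=1, u≡2; β=0, v≡2 (mod 3); (2|3)=-1, (2|3)=-1; sign (−1)^0·-1^0·-1^1 = -1.
(a,b)_∞: sgn(-23130030)=−, sgn(-310)=−, so -1.
(a,b)_19: α=1, u≡17; β=0, v≡15 (mod 19); (17|19)=+1, (15|19)=-1; sign (−1)^0·+1^0·-1^1 = -1.
|Ram(-23130030, -310)| = 6, even; anisotropic at {2, 3, 5, 7, 19, ∞}.

[2, 3, 5, 7, 19, inf]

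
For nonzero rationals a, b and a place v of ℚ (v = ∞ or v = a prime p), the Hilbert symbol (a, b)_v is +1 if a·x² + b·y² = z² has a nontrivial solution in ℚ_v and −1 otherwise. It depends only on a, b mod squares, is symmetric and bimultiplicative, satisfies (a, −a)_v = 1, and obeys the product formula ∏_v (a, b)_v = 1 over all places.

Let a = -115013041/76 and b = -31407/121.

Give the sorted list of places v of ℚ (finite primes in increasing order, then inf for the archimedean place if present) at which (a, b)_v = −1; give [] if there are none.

Mod squares: a ≡ -62491, b ≡ -87. Check v ∈ {∞, 2, 3, 11, 13, 17, 19, 23, 29}.
v=23: a=23^1·(≡10), b=23^0·(≡21) mod 23; (10|23)=-1, (21|23)=-1; (−1)^{1·0·11}·(-1)^0·(-1)^1 = -1.
v=19: a=19^-1·(≡5), b=19^2·(≡12) mod 19; (5|19)=+1, (12|19)=-1; (−1)^{-1·2·9}·(+1)^2·(-1)^-1 = -1.
v=13: a=13^1·(≡10), b=13^0·(≡10) mod 13; (10|13)=+1, (10|13)=+1; (−1)^{1·0·6}·(+1)^0·(+1)^1 = +1.
v=∞: -62491 < 0 and -87 < 0  ⇒  (a,b)_∞ = -1.
v=29: a=29^0·(≡13), b=29^1·(≡27) mod 29; (13|29)=+1, (27|29)=-1; (−1)^{0·1·14}·(+1)^1·(-1)^0 = +1.
v=2: v_2(a)=-2, v_2(b)=0; units ≡ 5, 1 (mod 8); ε·ε+αω+βω = 0·0+-2·0+0·1 ≡ 0  ⇒  (a,b)_2 = +1.
v=3: a=3^0·(≡2), b=3^1·(≡1) mod 3; (2|3)=-1, (1|3)=+1; (−1)^{0·1·1}·(-1)^1·(+1)^0 = -1.
v=11: a=11^3·(≡6), b=11^-2·(≡9) mod 11; (6|11)=-1, (9|11)=+1; (−1)^{3·-2·5}·(-1)^-2·(+1)^3 = +1.
v=17: a=17^2·(≡15), b=17^0·(≡13) mod 17; (15|17)=+1, (13|17)=+1; (−1)^{2·0·8}·(+1)^0·(+1)^2 = +1.
|Ram(-62491, -87)| = 4, even; anisotropic at {3, 19, 23, ∞}.

[3, 19, 23, inf]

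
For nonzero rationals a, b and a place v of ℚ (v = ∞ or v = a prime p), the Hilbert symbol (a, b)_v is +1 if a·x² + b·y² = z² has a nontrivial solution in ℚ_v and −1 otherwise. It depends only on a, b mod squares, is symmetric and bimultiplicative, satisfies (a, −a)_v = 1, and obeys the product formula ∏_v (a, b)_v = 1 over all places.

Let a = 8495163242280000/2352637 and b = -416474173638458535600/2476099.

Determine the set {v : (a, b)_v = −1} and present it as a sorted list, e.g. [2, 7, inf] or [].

Mod squares: a ≡ 4389, b ≡ -969969. Check v ∈ {∞, 2, 3, 5, 7, 11, 13, 17, 19, 29}.
v=13: a=13^2·(≡5), b=13^3·(≡5) mod 13; (5|13)=-1, (5|13)=-1; (−1)^{2·3·6}·(-1)^3·(-1)^2 = -1.
v=29: a=29^0·(≡11), b=29^2·(≡20) mod 29; (11|29)=-1, (20|29)=+1; (−1)^{0·2·14}·(-1)^2·(+1)^0 = +1.
v=7: a=7^-3·(≡1), b=7^1·(≡6) mod 7; (1|7)=+1, (6|7)=-1; (−1)^{-3·1·3}·(+1)^1·(-1)^-3 = +1.
v=19: a=19^-3·(≡2), b=19^-5·(≡14) mod 19; (2|19)=-1, (14|19)=-1; (−1)^{-3·-5·9}·(-1)^-5·(-1)^-3 = -1.
v=17: a=17^2·(≡7), b=17^1·(≡7) mod 17; (7|17)=-1, (7|17)=-1; (−1)^{2·1·8}·(-1)^1·(-1)^2 = -1.
v=2: v_2(a)=6, v_2(b)=4; units ≡ 5, 7 (mod 8); ε·ε+αω+βω = 0·1+6·0+4·1 ≡ 0  ⇒  (a,b)_2 = +1.
v=3: a=3^3·(≡2), b=3^5·(≡2) mod 3; (2|3)=-1, (2|3)=-1; (−1)^{3·5·1}·(-1)^5·(-1)^3 = -1.
v=∞: 4389 > 0 and -969969 < 0  ⇒  (a,b)_∞ = +1.
v=11: a=11^5·(≡9), b=11^7·(≡10) mod 11; (9|11)=+1, (10|11)=-1; (−1)^{5·7·5}·(+1)^7·(-1)^5 = +1.
v=5: a=5^4·(≡4), b=5^2·(≡4) mod 5; (4|5)=+1, (4|5)=+1; (−1)^{4·2·2}·(+1)^2·(+1)^4 = +1.
|Ram(4389, -969969)| = 4, even; anisotropic at {3, 13, 17, 19}.

[3, 13, 17, 19]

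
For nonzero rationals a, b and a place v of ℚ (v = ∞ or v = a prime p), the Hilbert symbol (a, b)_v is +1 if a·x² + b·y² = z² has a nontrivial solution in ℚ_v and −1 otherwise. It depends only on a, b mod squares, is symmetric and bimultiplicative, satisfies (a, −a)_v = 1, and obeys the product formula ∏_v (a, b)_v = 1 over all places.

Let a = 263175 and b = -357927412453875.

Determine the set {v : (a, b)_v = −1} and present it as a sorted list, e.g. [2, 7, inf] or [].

Mod squares: a ≡ 87, b ≡ -1595. Check v ∈ {∞, 2, 3, 5, 11, 29}.
v=3: a=3^1·(≡2), b=3^6·(≡1) mod 3; (2|3)=-1, (1|3)=+1; (−1)^{1·6·1}·(-1)^6·(+1)^1 = +1.
v=5: a=5^2·(≡2), b=5^3·(≡4) mod 5; (2|5)=-1, (4|5)=+1; (−1)^{2·3·2}·(-1)^3·(+1)^2 = -1.
v=∞: 87 > 0 and -1595 < 0  ⇒  (a,b)_∞ = +1.
v=2: v_2(a)=0, v_2(b)=0; units ≡ 7, 5 (mod 8); ε·ε+αω+βω = 1·0+0·1+0·0 ≡ 0  ⇒  (a,b)_2 = +1.
v=11: a=11^2·(≡8), b=11^5·(≡9) mod 11; (8|11)=-1, (9|11)=+1; (−1)^{2·5·5}·(-1)^5·(+1)^2 = -1.
v=29: a=29^1·(≡27), b=29^3·(≡18) mod 29; (27|29)=-1, (18|29)=-1; (−1)^{1·3·14}·(-1)^3·(-1)^1 = +1.
Ram(87, -1595) = {5, 11}; no ℚ_5-point on the conic.

[5, 11]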